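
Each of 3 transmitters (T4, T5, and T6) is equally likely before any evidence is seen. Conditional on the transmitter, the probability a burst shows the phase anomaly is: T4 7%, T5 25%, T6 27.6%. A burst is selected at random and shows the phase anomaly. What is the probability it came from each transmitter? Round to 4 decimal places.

Since the prior is uniform, the posterior is proportional to the likelihood:
  T4: 0.07
  T5: 0.25
  T6: 0.276
Total = 0.596.
P(T4 | anomaly) = 0.07/0.596 ≈ 0.1174
P(T5 | anomaly) = 0.25/0.596 ≈ 0.4195
P(T6 | anomaly) = 0.276/0.596 ≈ 0.4631

T4 0.1174, T5 0.4195, T6 0.4631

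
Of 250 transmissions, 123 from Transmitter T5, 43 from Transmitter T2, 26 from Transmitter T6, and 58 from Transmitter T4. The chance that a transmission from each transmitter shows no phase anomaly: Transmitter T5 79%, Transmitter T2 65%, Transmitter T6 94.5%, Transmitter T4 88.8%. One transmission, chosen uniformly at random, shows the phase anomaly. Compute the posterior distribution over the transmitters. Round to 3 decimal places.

Transmitter T5 0.529, Transmitter T2 0.308, Transmitter T6 0.029, Transmitter T4 0.133

Taking complements, P(anomaly | each) = Transmitter T5 0.21, Transmitter T2 0.35, Transmitter T6 0.055, Transmitter T4 0.112.
By Bayes' rule, posterior ∝ prior × likelihood:
  Transmitter T5: 0.492 × 0.21 = 0.10332
  Transmitter T2: 0.172 × 0.35 = 0.0602
  Transmitter T6: 0.104 × 0.055 = 0.00572
  Transmitter T4: 0.232 × 0.112 = 0.025984
Total = 0.195224.
P(Transmitter T5 | anomaly) = 0.10332/0.195224 ≈ 0.529
P(Transmitter T2 | anomaly) = 0.0602/0.195224 ≈ 0.308
P(Transmitter T6 | anomaly) = 0.00572/0.195224 ≈ 0.029
P(Transmitter T4 | anomaly) = 0.025984/0.195224 ≈ 0.133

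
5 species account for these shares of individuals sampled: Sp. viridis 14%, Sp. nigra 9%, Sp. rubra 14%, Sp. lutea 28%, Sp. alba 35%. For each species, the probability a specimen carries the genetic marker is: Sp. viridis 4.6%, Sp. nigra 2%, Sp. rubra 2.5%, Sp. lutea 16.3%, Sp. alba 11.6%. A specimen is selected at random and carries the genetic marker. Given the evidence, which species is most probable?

Prior × likelihood for each hypothesis:
  Sp. viridis: 0.14 × 0.046 = 0.00644
  Sp. nigra: 0.09 × 0.02 = 0.0018
  Sp. rubra: 0.14 × 0.025 = 0.0035
  Sp. lutea: 0.28 × 0.163 = 0.04564
  Sp. alba: 0.35 × 0.116 = 0.0406
Sum = 0.09798.
Largest term belongs to Sp. lutea, so Sp. lutea is most probable.

Sp. lutea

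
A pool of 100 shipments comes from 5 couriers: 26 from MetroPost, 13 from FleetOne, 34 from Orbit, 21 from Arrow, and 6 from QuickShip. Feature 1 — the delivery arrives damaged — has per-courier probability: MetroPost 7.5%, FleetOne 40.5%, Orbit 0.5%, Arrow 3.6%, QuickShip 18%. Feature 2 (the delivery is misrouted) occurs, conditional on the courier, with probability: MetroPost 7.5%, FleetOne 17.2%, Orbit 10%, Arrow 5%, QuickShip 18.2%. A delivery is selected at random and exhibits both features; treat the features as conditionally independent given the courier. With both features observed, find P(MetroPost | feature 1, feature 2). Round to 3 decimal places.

0.112

Prior × likelihood for each hypothesis:
  MetroPost: 0.26 × 0.075 × 0.075 = 0.0014625
  FleetOne: 0.13 × 0.405 × 0.172 = 0.0090558
  Orbit: 0.34 × 0.005 × 0.1 = 0.00017
  Arrow: 0.21 × 0.036 × 0.05 = 0.000378
  QuickShip: 0.06 × 0.18 × 0.182 = 0.0019656
Normalizing constant = 0.0130319.
P(MetroPost | evidence) = 0.0014625 / 0.0130319 ≈ 0.112.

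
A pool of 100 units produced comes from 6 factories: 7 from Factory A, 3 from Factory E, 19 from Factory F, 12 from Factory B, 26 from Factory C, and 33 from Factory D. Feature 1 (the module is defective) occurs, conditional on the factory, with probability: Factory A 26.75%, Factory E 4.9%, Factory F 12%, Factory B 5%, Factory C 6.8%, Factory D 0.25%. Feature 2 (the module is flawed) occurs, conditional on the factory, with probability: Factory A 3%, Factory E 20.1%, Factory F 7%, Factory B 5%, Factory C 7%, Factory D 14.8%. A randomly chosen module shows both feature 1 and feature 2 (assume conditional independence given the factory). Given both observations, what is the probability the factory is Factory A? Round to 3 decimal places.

Compute prior × likelihood for every hypothesis:
  Factory A: 0.07 × 0.2675 × 0.03 = 0.00056175
  Factory E: 0.03 × 0.049 × 0.201 = 0.00029547
  Factory F: 0.19 × 0.12 × 0.07 = 0.001596
  Factory B: 0.12 × 0.05 × 0.05 = 0.0003
  Factory C: 0.26 × 0.068 × 0.07 = 0.0012376
  Factory D: 0.33 × 0.0025 × 0.148 = 0.0001221
Sum = 0.00411292.
P(Factory A | evidence) = 0.00056175 / 0.00411292 ≈ 0.137.

0.137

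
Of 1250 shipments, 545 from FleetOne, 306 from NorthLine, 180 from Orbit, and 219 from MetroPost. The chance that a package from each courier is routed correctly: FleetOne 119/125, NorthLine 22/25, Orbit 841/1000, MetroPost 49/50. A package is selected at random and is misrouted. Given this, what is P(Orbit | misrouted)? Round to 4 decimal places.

Taking complements, P(misrouted | each) = FleetOne 0.048, NorthLine 0.12, Orbit 0.159, MetroPost 0.02.
By Bayes' rule, posterior ∝ prior × likelihood:
  FleetOne: 0.436 × 0.048 = 0.020928
  NorthLine: 0.2448 × 0.12 = 0.029376
  Orbit: 0.144 × 0.159 = 0.022896
  MetroPost: 0.1752 × 0.02 = 0.003504
Total = 0.076704.
P(Orbit | evidence) = 0.022896 / 0.076704 ≈ 0.2985.

0.2985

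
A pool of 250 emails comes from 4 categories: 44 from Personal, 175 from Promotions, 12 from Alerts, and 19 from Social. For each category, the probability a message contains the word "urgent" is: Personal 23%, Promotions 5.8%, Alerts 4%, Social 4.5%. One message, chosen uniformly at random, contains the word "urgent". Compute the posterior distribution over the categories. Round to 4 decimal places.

By Bayes' rule, posterior ∝ prior × likelihood:
  Personal: 0.176 × 0.23 = 0.04048
  Promotions: 0.7 × 0.058 = 0.0406
  Alerts: 0.048 × 0.04 = 0.00192
  Social: 0.076 × 0.045 = 0.00342
Total = 0.08642.
P(Personal | urgent-flag) = 0.04048/0.08642 ≈ 0.4684
P(Promotions | urgent-flag) = 0.0406/0.08642 ≈ 0.4698
P(Alerts | urgent-flag) = 0.00192/0.08642 ≈ 0.0222
P(Social | urgent-flag) = 0.00342/0.08642 ≈ 0.0396

Personal 0.4684, Promotions 0.4698, Alerts 0.0222, Social 0.0396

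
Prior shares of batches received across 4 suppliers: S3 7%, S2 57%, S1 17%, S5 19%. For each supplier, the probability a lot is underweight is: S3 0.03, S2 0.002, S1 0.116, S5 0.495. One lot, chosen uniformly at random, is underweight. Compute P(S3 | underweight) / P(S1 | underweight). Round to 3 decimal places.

0.106

Compute prior × likelihood for every hypothesis:
  S3: 0.07 × 0.03 = 0.0021
  S2: 0.57 × 0.002 = 0.00114
  S1: 0.17 × 0.116 = 0.01972
  S5: 0.19 × 0.495 = 0.09405
Total = 0.11701.
The ratio is 0.0021 / 0.01972 (the normalizer cancels) = 0.106.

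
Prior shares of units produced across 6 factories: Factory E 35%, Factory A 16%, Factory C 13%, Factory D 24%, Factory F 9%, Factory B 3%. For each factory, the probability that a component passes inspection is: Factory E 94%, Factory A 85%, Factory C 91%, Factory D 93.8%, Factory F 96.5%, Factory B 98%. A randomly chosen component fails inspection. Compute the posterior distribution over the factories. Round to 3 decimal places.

Taking complements, P(nonconforming | each) = Factory E 0.06, Factory A 0.15, Factory C 0.09, Factory D 0.062, Factory F 0.035, Factory B 0.02.
By Bayes' rule, posterior ∝ prior × likelihood:
  Factory E: 0.35 × 0.06 = 0.021
  Factory A: 0.16 × 0.15 = 0.024
  Factory C: 0.13 × 0.09 = 0.0117
  Factory D: 0.24 × 0.062 = 0.01488
  Factory F: 0.09 × 0.035 = 0.00315
  Factory B: 0.03 × 0.02 = 0.0006
Sum = 0.07533.
P(Factory E | nonconforming) = 0.021/0.07533 ≈ 0.279
P(Factory A | nonconforming) = 0.024/0.07533 ≈ 0.319
P(Factory C | nonconforming) = 0.0117/0.07533 ≈ 0.155
P(Factory D | nonconforming) = 0.01488/0.07533 ≈ 0.198
P(Factory F | nonconforming) = 0.00315/0.07533 ≈ 0.042
P(Factory B | nonconforming) = 0.0006/0.07533 ≈ 0.008

Factory E 0.279, Factory A 0.319, Factory C 0.155, Factory D 0.198, Factory F 0.042, Factory B 0.008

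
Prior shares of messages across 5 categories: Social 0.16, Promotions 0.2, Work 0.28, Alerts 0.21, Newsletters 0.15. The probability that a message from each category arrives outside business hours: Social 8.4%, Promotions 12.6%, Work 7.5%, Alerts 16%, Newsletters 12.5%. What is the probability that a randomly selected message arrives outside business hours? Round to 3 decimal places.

Unnormalized posteriors (prior × likelihood):
  Social: 0.16 × 0.084 = 0.01344
  Promotions: 0.2 × 0.126 = 0.0252
  Work: 0.28 × 0.075 = 0.021
  Alerts: 0.21 × 0.16 = 0.0336
  Newsletters: 0.15 × 0.125 = 0.01875
P(off-hours) = 0.01344 + 0.0252 + 0.021 + 0.0336 + 0.01875 = 0.11199 → 0.112.

0.112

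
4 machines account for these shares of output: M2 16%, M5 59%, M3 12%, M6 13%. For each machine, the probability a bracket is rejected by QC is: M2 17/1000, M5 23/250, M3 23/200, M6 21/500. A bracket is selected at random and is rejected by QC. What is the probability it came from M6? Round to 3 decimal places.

0.072

Unnormalized posteriors (prior × likelihood):
  M2: 0.16 × 0.017 = 0.00272
  M5: 0.59 × 0.092 = 0.05428
  M3: 0.12 × 0.115 = 0.0138
  M6: 0.13 × 0.042 = 0.00546
Total = 0.07626.
P(M6 | evidence) = 0.00546 / 0.07626 ≈ 0.072.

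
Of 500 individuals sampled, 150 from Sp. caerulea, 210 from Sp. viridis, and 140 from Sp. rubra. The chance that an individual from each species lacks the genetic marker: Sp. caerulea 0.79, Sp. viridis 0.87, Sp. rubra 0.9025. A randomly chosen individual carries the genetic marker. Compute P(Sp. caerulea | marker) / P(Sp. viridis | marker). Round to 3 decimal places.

Taking complements, P(marker | each) = Sp. caerulea 0.21, Sp. viridis 0.13, Sp. rubra 0.0975.
Prior × likelihood for each hypothesis:
  Sp. caerulea: 0.3 × 0.21 = 0.063
  Sp. viridis: 0.42 × 0.13 = 0.0546
  Sp. rubra: 0.28 × 0.0975 = 0.0273
Total = 0.1449.
The ratio is 0.063 / 0.0546 (the normalizer cancels) = 1.154.

1.154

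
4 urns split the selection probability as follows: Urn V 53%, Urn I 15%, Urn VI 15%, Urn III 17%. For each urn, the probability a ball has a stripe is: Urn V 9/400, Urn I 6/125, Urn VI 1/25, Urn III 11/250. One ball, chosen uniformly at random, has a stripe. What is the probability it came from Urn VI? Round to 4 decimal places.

Prior × likelihood for each hypothesis:
  Urn V: 0.53 × 0.0225 = 0.011925
  Urn I: 0.15 × 0.048 = 0.0072
  Urn VI: 0.15 × 0.04 = 0.006
  Urn III: 0.17 × 0.044 = 0.00748
Sum = 0.032605.
P(Urn VI | evidence) = 0.006 / 0.032605 ≈ 0.1840.

0.1840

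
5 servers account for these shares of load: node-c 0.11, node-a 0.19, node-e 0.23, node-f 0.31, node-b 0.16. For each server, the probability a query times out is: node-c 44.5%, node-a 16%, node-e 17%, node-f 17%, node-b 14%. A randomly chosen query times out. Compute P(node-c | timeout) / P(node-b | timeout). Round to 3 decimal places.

Prior × likelihood for each hypothesis:
  node-c: 0.11 × 0.445 = 0.04895
  node-a: 0.19 × 0.16 = 0.0304
  node-e: 0.23 × 0.17 = 0.0391
  node-f: 0.31 × 0.17 = 0.0527
  node-b: 0.16 × 0.14 = 0.0224
Normalizing constant = 0.19355.
The ratio is 0.04895 / 0.0224 (the normalizer cancels) = 2.185.

2.185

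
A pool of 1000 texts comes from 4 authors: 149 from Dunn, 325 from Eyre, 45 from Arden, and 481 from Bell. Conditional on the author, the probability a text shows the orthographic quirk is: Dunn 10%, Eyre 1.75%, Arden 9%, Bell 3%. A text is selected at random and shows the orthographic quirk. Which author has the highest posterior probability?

Dunn

Unnormalized posteriors (prior × likelihood):
  Dunn: 0.149 × 0.1 = 0.0149
  Eyre: 0.325 × 0.0175 = 0.0056875
  Arden: 0.045 × 0.09 = 0.00405
  Bell: 0.481 × 0.03 = 0.01443
Normalizing constant = 0.0390675.
Largest term belongs to Dunn, so Dunn is most probable.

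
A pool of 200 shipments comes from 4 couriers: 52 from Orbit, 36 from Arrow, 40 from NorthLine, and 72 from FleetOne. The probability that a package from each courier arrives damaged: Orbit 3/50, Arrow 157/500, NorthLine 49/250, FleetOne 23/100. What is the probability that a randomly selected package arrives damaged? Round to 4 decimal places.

0.1941

By Bayes' rule, posterior ∝ prior × likelihood:
  Orbit: 0.26 × 0.06 = 0.0156
  Arrow: 0.18 × 0.314 = 0.05652
  NorthLine: 0.2 × 0.196 = 0.0392
  FleetOne: 0.36 × 0.23 = 0.0828
P(damaged) = 0.0156 + 0.05652 + 0.0392 + 0.0828 = 0.19412 → 0.1941.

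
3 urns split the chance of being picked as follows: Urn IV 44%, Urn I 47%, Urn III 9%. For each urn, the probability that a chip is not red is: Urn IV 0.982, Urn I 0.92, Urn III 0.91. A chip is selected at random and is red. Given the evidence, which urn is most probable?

Taking complements, P(red | each) = Urn IV 0.018, Urn I 0.08, Urn III 0.09.
Compute prior × likelihood for every hypothesis:
  Urn IV: 0.44 × 0.018 = 0.00792
  Urn I: 0.47 × 0.08 = 0.0376
  Urn III: 0.09 × 0.09 = 0.0081
Sum = 0.05362.
Largest term belongs to Urn I, so Urn I is most probable.

Urn I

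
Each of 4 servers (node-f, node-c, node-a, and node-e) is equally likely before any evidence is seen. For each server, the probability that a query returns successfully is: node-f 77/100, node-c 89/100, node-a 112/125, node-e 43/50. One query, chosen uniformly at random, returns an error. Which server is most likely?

node-f

Taking complements, P(error | each) = node-f 0.23, node-c 0.11, node-a 0.104, node-e 0.14.
With a uniform prior (1/4 each), posterior ∝ likelihood:
  node-f: 0.23
  node-c: 0.11
  node-a: 0.104
  node-e: 0.14
Total = 0.584.
Largest term belongs to node-f, so node-f is most probable.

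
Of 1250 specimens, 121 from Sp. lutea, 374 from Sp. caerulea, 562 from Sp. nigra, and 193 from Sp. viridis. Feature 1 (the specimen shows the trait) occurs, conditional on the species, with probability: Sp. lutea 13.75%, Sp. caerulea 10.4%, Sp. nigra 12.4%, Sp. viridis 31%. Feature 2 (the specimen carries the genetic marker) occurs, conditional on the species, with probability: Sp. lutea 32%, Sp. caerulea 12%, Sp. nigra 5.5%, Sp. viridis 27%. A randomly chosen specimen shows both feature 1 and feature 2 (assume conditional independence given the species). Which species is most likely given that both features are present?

Prior × likelihood for each hypothesis:
  Sp. lutea: 0.0968 × 0.1375 × 0.32 = 0.0042592
  Sp. caerulea: 0.2992 × 0.104 × 0.12 = 0.003734016
  Sp. nigra: 0.4496 × 0.124 × 0.055 = 0.003066272
  Sp. viridis: 0.1544 × 0.31 × 0.27 = 0.01292328
Normalizing constant = 0.023982768.
Largest term belongs to Sp. viridis, so Sp. viridis is most probable.

Sp. viridis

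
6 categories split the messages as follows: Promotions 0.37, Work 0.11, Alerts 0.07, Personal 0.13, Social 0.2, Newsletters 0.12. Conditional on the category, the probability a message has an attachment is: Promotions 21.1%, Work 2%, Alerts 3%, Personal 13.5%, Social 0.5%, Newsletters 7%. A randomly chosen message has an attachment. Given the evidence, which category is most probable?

Promotions

By Bayes' rule, posterior ∝ prior × likelihood:
  Promotions: 0.37 × 0.211 = 0.07807
  Work: 0.11 × 0.02 = 0.0022
  Alerts: 0.07 × 0.03 = 0.0021
  Personal: 0.13 × 0.135 = 0.01755
  Social: 0.2 × 0.005 = 0.001
  Newsletters: 0.12 × 0.07 = 0.0084
Sum = 0.10932.
Largest term belongs to Promotions, so Promotions is most probable.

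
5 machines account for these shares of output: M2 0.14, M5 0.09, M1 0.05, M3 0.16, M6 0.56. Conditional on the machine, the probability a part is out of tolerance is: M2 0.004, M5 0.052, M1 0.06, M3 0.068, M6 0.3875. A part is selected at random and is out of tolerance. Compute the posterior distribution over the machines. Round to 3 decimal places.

M2 0.002, M5 0.020, M1 0.013, M3 0.046, M6 0.919

By Bayes' rule, posterior ∝ prior × likelihood:
  M2: 0.14 × 0.004 = 0.00056
  M5: 0.09 × 0.052 = 0.00468
  M1: 0.05 × 0.06 = 0.003
  M3: 0.16 × 0.068 = 0.01088
  M6: 0.56 × 0.3875 = 0.217
Total = 0.23612.
P(M2 | oversize) = 0.00056/0.23612 ≈ 0.002
P(M5 | oversize) = 0.00468/0.23612 ≈ 0.020
P(M1 | oversize) = 0.003/0.23612 ≈ 0.013
P(M3 | oversize) = 0.01088/0.23612 ≈ 0.046
P(M6 | oversize) = 0.217/0.23612 ≈ 0.919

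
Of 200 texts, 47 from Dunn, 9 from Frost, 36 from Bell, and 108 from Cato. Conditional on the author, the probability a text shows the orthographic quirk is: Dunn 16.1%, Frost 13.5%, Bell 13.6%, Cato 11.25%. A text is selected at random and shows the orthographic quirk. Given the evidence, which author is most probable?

Cato

Prior × likelihood for each hypothesis:
  Dunn: 0.235 × 0.161 = 0.037835
  Frost: 0.045 × 0.135 = 0.006075
  Bell: 0.18 × 0.136 = 0.02448
  Cato: 0.54 × 0.1125 = 0.06075
Sum = 0.12914.
Largest term belongs to Cato, so Cato is most probable.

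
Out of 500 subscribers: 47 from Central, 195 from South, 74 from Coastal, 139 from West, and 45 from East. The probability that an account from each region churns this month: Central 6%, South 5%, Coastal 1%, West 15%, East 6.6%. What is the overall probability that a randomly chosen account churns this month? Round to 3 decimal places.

By Bayes' rule, posterior ∝ prior × likelihood:
  Central: 0.094 × 0.06 = 0.00564
  South: 0.39 × 0.05 = 0.0195
  Coastal: 0.148 × 0.01 = 0.00148
  West: 0.278 × 0.15 = 0.0417
  East: 0.09 × 0.066 = 0.00594
P(churn) = 0.00564 + 0.0195 + 0.00148 + 0.0417 + 0.00594 = 0.07426 → 0.074.

0.074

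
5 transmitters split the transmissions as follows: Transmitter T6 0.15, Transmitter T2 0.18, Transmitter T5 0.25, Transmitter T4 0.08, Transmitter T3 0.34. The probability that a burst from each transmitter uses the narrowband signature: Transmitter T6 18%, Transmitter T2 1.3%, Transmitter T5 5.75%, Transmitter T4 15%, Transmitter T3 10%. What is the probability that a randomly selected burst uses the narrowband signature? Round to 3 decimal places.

By Bayes' rule, posterior ∝ prior × likelihood:
  Transmitter T6: 0.15 × 0.18 = 0.027
  Transmitter T2: 0.18 × 0.013 = 0.00234
  Transmitter T5: 0.25 × 0.0575 = 0.014375
  Transmitter T4: 0.08 × 0.15 = 0.012
  Transmitter T3: 0.34 × 0.1 = 0.034
P(narrowband) = 0.027 + 0.00234 + 0.014375 + 0.012 + 0.034 = 0.089715 → 0.090.

0.090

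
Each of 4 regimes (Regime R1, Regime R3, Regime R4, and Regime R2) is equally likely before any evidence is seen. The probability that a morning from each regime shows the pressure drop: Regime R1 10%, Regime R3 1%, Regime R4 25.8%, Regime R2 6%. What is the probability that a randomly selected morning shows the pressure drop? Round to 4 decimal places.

0.1070

Since the prior is uniform, the posterior is proportional to the likelihood:
  Regime R1: 0.1
  Regime R3: 0.01
  Regime R4: 0.258
  Regime R2: 0.06
P(drop) = (1/4) × (0.1 + 0.01 + 0.258 + 0.06) = 0.428/4 ≈ 0.1070.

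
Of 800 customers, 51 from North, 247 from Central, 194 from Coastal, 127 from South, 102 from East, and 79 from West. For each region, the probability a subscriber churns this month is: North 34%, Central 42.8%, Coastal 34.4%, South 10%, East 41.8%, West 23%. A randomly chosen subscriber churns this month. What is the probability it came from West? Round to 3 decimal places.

0.069

By Bayes' rule, posterior ∝ prior × likelihood:
  North: 0.06375 × 0.34 = 0.021675
  Central: 0.30875 × 0.428 = 0.132145
  Coastal: 0.2425 × 0.344 = 0.08342
  South: 0.15875 × 0.1 = 0.015875
  East: 0.1275 × 0.418 = 0.053295
  West: 0.09875 × 0.23 = 0.0227125
Normalizing constant = 0.3291225.
P(West | evidence) = 0.0227125 / 0.3291225 ≈ 0.069.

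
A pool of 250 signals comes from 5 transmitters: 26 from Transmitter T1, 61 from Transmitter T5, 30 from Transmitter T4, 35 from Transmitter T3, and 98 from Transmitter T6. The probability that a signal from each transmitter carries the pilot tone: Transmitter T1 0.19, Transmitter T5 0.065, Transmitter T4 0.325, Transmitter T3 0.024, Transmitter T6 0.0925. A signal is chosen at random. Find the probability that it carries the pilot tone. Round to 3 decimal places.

0.114

Prior × likelihood for each hypothesis:
  Transmitter T1: 0.104 × 0.19 = 0.01976
  Transmitter T5: 0.244 × 0.065 = 0.01586
  Transmitter T4: 0.12 × 0.325 = 0.039
  Transmitter T3: 0.14 × 0.024 = 0.00336
  Transmitter T6: 0.392 × 0.0925 = 0.03626
P(pilot) = 0.01976 + 0.01586 + 0.039 + 0.00336 + 0.03626 = 0.11424 → 0.114.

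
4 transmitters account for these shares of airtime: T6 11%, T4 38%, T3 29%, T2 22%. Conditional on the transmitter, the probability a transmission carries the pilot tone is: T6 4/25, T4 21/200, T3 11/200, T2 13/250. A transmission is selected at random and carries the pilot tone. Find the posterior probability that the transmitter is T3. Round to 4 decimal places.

By Bayes' rule, posterior ∝ prior × likelihood:
  T6: 0.11 × 0.16 = 0.0176
  T4: 0.38 × 0.105 = 0.0399
  T3: 0.29 × 0.055 = 0.01595
  T2: 0.22 × 0.052 = 0.01144
Total = 0.08489.
P(T3 | evidence) = 0.01595 / 0.08489 ≈ 0.1879.

0.1879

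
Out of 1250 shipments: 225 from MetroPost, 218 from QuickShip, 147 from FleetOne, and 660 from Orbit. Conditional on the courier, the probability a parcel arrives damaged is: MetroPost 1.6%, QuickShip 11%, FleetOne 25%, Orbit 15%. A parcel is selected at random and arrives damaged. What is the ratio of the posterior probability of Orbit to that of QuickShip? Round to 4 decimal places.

Compute prior × likelihood for every hypothesis:
  MetroPost: 0.18 × 0.016 = 0.00288
  QuickShip: 0.1744 × 0.11 = 0.019184
  FleetOne: 0.1176 × 0.25 = 0.0294
  Orbit: 0.528 × 0.15 = 0.0792
Sum = 0.130664.
The ratio is 0.0792 / 0.019184 (the normalizer cancels) = 4.1284.

4.1284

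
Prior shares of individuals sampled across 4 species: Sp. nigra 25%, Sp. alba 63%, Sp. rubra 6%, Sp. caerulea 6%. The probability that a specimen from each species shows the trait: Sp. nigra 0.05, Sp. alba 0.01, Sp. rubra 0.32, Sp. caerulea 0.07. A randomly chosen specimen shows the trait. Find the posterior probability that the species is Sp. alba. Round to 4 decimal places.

By Bayes' rule, posterior ∝ prior × likelihood:
  Sp. nigra: 0.25 × 0.05 = 0.0125
  Sp. alba: 0.63 × 0.01 = 0.0063
  Sp. rubra: 0.06 × 0.32 = 0.0192
  Sp. caerulea: 0.06 × 0.07 = 0.0042
Sum = 0.0422.
P(Sp. alba | evidence) = 0.0063 / 0.0422 ≈ 0.1493.

0.1493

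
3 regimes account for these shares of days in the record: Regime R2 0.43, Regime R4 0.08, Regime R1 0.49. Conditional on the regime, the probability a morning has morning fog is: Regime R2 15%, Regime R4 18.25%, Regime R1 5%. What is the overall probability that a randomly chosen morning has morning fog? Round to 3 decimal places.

0.104

Prior × likelihood for each hypothesis:
  Regime R2: 0.43 × 0.15 = 0.0645
  Regime R4: 0.08 × 0.1825 = 0.0146
  Regime R1: 0.49 × 0.05 = 0.0245
P(fog) = 0.0645 + 0.0146 + 0.0245 = 0.1036 → 0.104.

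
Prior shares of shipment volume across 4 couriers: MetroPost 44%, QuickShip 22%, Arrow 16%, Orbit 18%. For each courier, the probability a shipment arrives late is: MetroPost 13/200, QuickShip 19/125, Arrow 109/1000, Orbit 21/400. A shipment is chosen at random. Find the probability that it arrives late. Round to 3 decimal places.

Compute prior × likelihood for every hypothesis:
  MetroPost: 0.44 × 0.065 = 0.0286
  QuickShip: 0.22 × 0.152 = 0.03344
  Arrow: 0.16 × 0.109 = 0.01744
  Orbit: 0.18 × 0.0525 = 0.00945
P(late) = 0.0286 + 0.03344 + 0.01744 + 0.00945 = 0.08893 → 0.089.

0.089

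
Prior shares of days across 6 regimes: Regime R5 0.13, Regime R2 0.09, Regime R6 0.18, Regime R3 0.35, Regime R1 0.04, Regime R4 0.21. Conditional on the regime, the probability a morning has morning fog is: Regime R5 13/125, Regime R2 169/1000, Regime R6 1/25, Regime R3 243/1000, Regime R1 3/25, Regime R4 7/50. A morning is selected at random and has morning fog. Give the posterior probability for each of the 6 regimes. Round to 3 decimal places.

Regime R5 0.087, Regime R2 0.098, Regime R6 0.046, Regime R3 0.548, Regime R1 0.031, Regime R4 0.189

Unnormalized posteriors (prior × likelihood):
  Regime R5: 0.13 × 0.104 = 0.01352
  Regime R2: 0.09 × 0.169 = 0.01521
  Regime R6: 0.18 × 0.04 = 0.0072
  Regime R3: 0.35 × 0.243 = 0.08505
  Regime R1: 0.04 × 0.12 = 0.0048
  Regime R4: 0.21 × 0.14 = 0.0294
Normalizing constant = 0.15518.
P(Regime R5 | fog) = 0.01352/0.15518 ≈ 0.087
P(Regime R2 | fog) = 0.01521/0.15518 ≈ 0.098
P(Regime R6 | fog) = 0.0072/0.15518 ≈ 0.046
P(Regime R3 | fog) = 0.08505/0.15518 ≈ 0.548
P(Regime R1 | fog) = 0.0048/0.15518 ≈ 0.031
P(Regime R4 | fog) = 0.0294/0.15518 ≈ 0.189
(Check: 0.087+0.098+0.046+0.548+0.031+0.189 = 0.999.)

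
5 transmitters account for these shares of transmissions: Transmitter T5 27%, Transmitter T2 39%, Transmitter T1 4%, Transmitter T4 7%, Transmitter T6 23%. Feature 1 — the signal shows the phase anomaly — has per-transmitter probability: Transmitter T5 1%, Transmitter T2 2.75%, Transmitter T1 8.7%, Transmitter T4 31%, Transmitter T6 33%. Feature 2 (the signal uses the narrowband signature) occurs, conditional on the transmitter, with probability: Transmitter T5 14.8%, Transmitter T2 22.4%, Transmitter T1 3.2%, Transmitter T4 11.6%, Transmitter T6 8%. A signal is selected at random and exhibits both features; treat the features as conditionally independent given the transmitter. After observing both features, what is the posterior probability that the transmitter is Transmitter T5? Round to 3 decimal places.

0.035

Unnormalized posteriors (prior × likelihood):
  Transmitter T5: 0.27 × 0.01 × 0.148 = 0.0003996
  Transmitter T2: 0.39 × 0.0275 × 0.224 = 0.0024024
  Transmitter T1: 0.04 × 0.087 × 0.032 = 0.00011136
  Transmitter T4: 0.07 × 0.31 × 0.116 = 0.0025172
  Transmitter T6: 0.23 × 0.33 × 0.08 = 0.006072
Sum = 0.01150256.
P(Transmitter T5 | evidence) = 0.0003996 / 0.01150256 ≈ 0.035.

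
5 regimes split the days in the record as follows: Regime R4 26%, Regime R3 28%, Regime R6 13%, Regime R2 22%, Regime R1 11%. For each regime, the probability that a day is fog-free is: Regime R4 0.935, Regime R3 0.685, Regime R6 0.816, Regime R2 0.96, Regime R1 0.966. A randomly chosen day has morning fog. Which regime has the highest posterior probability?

Regime R3

Taking complements, P(fog | each) = Regime R4 0.065, Regime R3 0.315, Regime R6 0.184, Regime R2 0.04, Regime R1 0.034.
Compute prior × likelihood for every hypothesis:
  Regime R4: 0.26 × 0.065 = 0.0169
  Regime R3: 0.28 × 0.315 = 0.0882
  Regime R6: 0.13 × 0.184 = 0.02392
  Regime R2: 0.22 × 0.04 = 0.0088
  Regime R1: 0.11 × 0.034 = 0.00374
Sum = 0.14156.
Largest term belongs to Regime R3, so Regime R3 is most probable.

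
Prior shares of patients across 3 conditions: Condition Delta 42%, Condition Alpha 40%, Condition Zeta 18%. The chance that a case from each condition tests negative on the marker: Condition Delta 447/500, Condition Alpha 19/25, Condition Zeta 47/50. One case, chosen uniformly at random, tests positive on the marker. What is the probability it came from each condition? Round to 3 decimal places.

Condition Delta 0.294, Condition Alpha 0.634, Condition Zeta 0.071

Taking complements, P(marker-positive | each) = Condition Delta 0.106, Condition Alpha 0.24, Condition Zeta 0.06.
Prior × likelihood for each hypothesis:
  Condition Delta: 0.42 × 0.106 = 0.04452
  Condition Alpha: 0.4 × 0.24 = 0.096
  Condition Zeta: 0.18 × 0.06 = 0.0108
Sum = 0.15132.
P(Condition Delta | marker-positive) = 0.04452/0.15132 ≈ 0.294
P(Condition Alpha | marker-positive) = 0.096/0.15132 ≈ 0.634
P(Condition Zeta | marker-positive) = 0.0108/0.15132 ≈ 0.071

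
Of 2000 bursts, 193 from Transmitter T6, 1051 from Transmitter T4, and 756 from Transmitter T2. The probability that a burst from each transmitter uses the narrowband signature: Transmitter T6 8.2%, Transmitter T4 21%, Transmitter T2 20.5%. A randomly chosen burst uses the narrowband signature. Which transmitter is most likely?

Transmitter T4

Unnormalized posteriors (prior × likelihood):
  Transmitter T6: 0.0965 × 0.082 = 0.007913
  Transmitter T4: 0.5255 × 0.21 = 0.110355
  Transmitter T2: 0.378 × 0.205 = 0.07749
Total = 0.195758.
Largest term belongs to Transmitter T4, so Transmitter T4 is most probable.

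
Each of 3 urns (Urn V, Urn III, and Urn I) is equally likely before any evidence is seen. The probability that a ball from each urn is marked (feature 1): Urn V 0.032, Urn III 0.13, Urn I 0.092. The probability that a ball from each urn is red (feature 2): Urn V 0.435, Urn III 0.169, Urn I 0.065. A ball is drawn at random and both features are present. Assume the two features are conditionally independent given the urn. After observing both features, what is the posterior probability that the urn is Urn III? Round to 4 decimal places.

With a uniform prior (1/3 each), posterior ∝ likelihood:
  Urn V: 0.032 × 0.435 = 0.01392
  Urn III: 0.13 × 0.169 = 0.02197
  Urn I: 0.092 × 0.065 = 0.00598
Sum = 0.04187.
P(Urn III | evidence) = 0.02197 / 0.04187 ≈ 0.5247.

0.5247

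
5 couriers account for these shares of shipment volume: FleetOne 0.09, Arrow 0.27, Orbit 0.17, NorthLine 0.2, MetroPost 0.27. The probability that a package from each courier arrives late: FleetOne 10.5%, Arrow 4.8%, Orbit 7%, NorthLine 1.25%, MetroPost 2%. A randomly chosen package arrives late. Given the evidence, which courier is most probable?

Arrow

Unnormalized posteriors (prior × likelihood):
  FleetOne: 0.09 × 0.105 = 0.00945
  Arrow: 0.27 × 0.048 = 0.01296
  Orbit: 0.17 × 0.07 = 0.0119
  NorthLine: 0.2 × 0.0125 = 0.0025
  MetroPost: 0.27 × 0.02 = 0.0054
Sum = 0.04221.
Largest term belongs to Arrow, so Arrow is most probable.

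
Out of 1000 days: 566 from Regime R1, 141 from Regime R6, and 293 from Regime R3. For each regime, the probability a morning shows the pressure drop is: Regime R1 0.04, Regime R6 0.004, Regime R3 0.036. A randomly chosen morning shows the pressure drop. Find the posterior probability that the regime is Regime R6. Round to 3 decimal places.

By Bayes' rule, posterior ∝ prior × likelihood:
  Regime R1: 0.566 × 0.04 = 0.02264
  Regime R6: 0.141 × 0.004 = 0.000564
  Regime R3: 0.293 × 0.036 = 0.010548
Sum = 0.033752.
P(Regime R6 | evidence) = 0.000564 / 0.033752 ≈ 0.017.

0.017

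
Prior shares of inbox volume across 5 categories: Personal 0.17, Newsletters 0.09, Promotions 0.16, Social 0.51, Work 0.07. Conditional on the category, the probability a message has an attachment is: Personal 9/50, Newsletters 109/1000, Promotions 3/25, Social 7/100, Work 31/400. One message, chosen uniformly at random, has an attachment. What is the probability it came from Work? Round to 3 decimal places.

0.054

Compute prior × likelihood for every hypothesis:
  Personal: 0.17 × 0.18 = 0.0306
  Newsletters: 0.09 × 0.109 = 0.00981
  Promotions: 0.16 × 0.12 = 0.0192
  Social: 0.51 × 0.07 = 0.0357
  Work: 0.07 × 0.0775 = 0.005425
Total = 0.100735.
P(Work | evidence) = 0.005425 / 0.100735 ≈ 0.054.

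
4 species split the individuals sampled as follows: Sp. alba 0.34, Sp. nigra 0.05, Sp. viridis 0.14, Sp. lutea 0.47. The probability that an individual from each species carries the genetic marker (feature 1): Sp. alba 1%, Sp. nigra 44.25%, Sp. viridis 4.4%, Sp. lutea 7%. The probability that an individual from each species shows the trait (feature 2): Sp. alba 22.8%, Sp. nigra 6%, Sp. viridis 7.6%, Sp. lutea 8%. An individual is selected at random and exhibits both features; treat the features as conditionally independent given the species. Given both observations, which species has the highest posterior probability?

Sp. lutea

Prior × likelihood for each hypothesis:
  Sp. alba: 0.34 × 0.01 × 0.228 = 0.0007752
  Sp. nigra: 0.05 × 0.4425 × 0.06 = 0.0013275
  Sp. viridis: 0.14 × 0.044 × 0.076 = 0.00046816
  Sp. lutea: 0.47 × 0.07 × 0.08 = 0.002632
Normalizing constant = 0.00520286.
Largest term belongs to Sp. lutea, so Sp. lutea is most probable.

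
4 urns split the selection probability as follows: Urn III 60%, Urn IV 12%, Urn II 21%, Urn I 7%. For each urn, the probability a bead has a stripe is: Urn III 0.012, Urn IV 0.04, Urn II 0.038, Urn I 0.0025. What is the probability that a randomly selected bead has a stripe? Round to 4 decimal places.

Prior × likelihood for each hypothesis:
  Urn III: 0.6 × 0.012 = 0.0072
  Urn IV: 0.12 × 0.04 = 0.0048
  Urn II: 0.21 × 0.038 = 0.00798
  Urn I: 0.07 × 0.0025 = 0.000175
P(striped) = 0.0072 + 0.0048 + 0.00798 + 0.000175 = 0.020155 → 0.0202.

0.0202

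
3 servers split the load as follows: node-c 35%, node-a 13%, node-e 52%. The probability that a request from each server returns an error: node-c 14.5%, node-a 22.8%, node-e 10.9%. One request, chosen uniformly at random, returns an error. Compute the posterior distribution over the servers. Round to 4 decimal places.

node-c 0.3702, node-a 0.2162, node-e 0.4135

By Bayes' rule, posterior ∝ prior × likelihood:
  node-c: 0.35 × 0.145 = 0.05075
  node-a: 0.13 × 0.228 = 0.02964
  node-e: 0.52 × 0.109 = 0.05668
Normalizing constant = 0.13707.
P(node-c | error) = 0.05075/0.13707 ≈ 0.3702
P(node-a | error) = 0.02964/0.13707 ≈ 0.2162
P(node-e | error) = 0.05668/0.13707 ≈ 0.4135
(Check: 0.3702+0.2162+0.4135 = 0.9999.)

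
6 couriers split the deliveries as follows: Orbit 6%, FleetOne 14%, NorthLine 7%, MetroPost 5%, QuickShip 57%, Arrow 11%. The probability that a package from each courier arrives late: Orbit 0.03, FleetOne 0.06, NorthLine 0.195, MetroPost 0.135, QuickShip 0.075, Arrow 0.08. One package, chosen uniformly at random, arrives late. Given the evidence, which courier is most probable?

Prior × likelihood for each hypothesis:
  Orbit: 0.06 × 0.03 = 0.0018
  FleetOne: 0.14 × 0.06 = 0.0084
  NorthLine: 0.07 × 0.195 = 0.01365
  MetroPost: 0.05 × 0.135 = 0.00675
  QuickShip: 0.57 × 0.075 = 0.04275
  Arrow: 0.11 × 0.08 = 0.0088
Total = 0.08215.
Largest term belongs to QuickShip, so QuickShip is most probable.

QuickShip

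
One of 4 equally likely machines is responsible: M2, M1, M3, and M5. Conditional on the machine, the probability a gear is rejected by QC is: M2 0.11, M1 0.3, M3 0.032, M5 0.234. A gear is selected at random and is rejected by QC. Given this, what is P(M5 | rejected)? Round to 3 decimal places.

With a uniform prior (1/4 each), posterior ∝ likelihood:
  M2: 0.11
  M1: 0.3
  M3: 0.032
  M5: 0.234
Total = 0.676.
P(M5 | evidence) = 0.234 / 0.676 ≈ 0.346.

0.346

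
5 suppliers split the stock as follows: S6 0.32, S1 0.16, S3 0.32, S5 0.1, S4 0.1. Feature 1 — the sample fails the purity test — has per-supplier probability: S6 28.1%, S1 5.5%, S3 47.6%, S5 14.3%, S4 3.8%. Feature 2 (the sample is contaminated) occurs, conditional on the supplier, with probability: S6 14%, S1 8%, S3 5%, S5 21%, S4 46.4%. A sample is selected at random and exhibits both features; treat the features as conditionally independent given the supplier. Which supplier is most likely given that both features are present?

S6

Prior × likelihood for each hypothesis:
  S6: 0.32 × 0.281 × 0.14 = 0.0125888
  S1: 0.16 × 0.055 × 0.08 = 0.000704
  S3: 0.32 × 0.476 × 0.05 = 0.007616
  S5: 0.1 × 0.143 × 0.21 = 0.003003
  S4: 0.1 × 0.038 × 0.464 = 0.0017632
Normalizing constant = 0.025675.
Largest term belongs to S6, so S6 is most probable.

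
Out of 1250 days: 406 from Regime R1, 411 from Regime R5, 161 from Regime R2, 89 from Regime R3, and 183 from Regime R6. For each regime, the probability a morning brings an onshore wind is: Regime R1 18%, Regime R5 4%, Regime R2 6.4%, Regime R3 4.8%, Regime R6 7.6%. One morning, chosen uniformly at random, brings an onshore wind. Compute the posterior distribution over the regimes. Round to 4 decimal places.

Unnormalized posteriors (prior × likelihood):
  Regime R1: 0.3248 × 0.18 = 0.058464
  Regime R5: 0.3288 × 0.04 = 0.013152
  Regime R2: 0.1288 × 0.064 = 0.0082432
  Regime R3: 0.0712 × 0.048 = 0.0034176
  Regime R6: 0.1464 × 0.076 = 0.0111264
Normalizing constant = 0.0944032.
P(Regime R1 | onshore) = 0.058464/0.0944032 ≈ 0.6193
P(Regime R5 | onshore) = 0.013152/0.0944032 ≈ 0.1393
P(Regime R2 | onshore) = 0.0082432/0.0944032 ≈ 0.0873
P(Regime R3 | onshore) = 0.0034176/0.0944032 ≈ 0.0362
P(Regime R6 | onshore) = 0.0111264/0.0944032 ≈ 0.1179

Regime R1 0.6193, Regime R5 0.1393, Regime R2 0.0873, Regime R3 0.0362, Regime R6 0.1179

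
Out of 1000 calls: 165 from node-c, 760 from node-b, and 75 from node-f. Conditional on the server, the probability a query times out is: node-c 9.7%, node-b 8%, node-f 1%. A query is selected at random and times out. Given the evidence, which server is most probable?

node-b

Prior × likelihood for each hypothesis:
  node-c: 0.165 × 0.097 = 0.016005
  node-b: 0.76 × 0.08 = 0.0608
  node-f: 0.075 × 0.01 = 0.00075
Total = 0.077555.
Largest term belongs to node-b, so node-b is most probable.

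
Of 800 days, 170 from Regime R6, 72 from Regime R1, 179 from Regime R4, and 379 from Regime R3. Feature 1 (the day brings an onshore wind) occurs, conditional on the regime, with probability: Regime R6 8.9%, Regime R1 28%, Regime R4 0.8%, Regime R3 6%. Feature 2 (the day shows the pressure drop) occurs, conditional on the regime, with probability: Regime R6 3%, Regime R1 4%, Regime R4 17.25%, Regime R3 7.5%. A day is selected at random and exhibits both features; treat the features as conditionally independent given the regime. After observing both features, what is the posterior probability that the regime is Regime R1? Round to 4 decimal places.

0.2510

Compute prior × likelihood for every hypothesis:
  Regime R6: 0.2125 × 0.089 × 0.03 = 0.000567375
  Regime R1: 0.09 × 0.28 × 0.04 = 0.001008
  Regime R4: 0.22375 × 0.008 × 0.1725 = 0.000308775
  Regime R3: 0.47375 × 0.06 × 0.075 = 0.002131875
Normalizing constant = 0.004016025.
P(Regime R1 | evidence) = 0.001008 / 0.004016025 ≈ 0.2510.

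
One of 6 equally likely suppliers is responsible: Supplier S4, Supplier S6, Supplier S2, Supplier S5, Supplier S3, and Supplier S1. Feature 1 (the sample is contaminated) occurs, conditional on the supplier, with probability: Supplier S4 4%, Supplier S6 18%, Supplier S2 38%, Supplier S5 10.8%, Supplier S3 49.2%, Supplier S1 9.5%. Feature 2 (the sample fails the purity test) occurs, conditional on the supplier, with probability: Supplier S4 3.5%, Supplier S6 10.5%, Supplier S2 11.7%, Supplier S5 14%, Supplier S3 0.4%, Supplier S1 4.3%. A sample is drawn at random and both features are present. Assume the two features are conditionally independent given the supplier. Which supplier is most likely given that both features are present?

Supplier S2

Since the prior is uniform, the posterior is proportional to the likelihood:
  Supplier S4: 0.04 × 0.035 = 0.0014
  Supplier S6: 0.18 × 0.105 = 0.0189
  Supplier S2: 0.38 × 0.117 = 0.04446
  Supplier S5: 0.108 × 0.14 = 0.01512
  Supplier S3: 0.492 × 0.004 = 0.001968
  Supplier S1: 0.095 × 0.043 = 0.004085
Sum = 0.085933.
Largest term belongs to Supplier S2, so Supplier S2 is most probable.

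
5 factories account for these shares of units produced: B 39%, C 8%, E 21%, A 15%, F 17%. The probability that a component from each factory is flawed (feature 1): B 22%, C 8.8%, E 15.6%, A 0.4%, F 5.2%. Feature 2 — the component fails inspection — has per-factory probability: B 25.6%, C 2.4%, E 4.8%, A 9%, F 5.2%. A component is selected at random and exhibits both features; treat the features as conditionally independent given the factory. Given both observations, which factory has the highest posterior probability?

B

Compute prior × likelihood for every hypothesis:
  B: 0.39 × 0.22 × 0.256 = 0.0219648
  C: 0.08 × 0.088 × 0.024 = 0.00016896
  E: 0.21 × 0.156 × 0.048 = 0.00157248
  A: 0.15 × 0.004 × 0.09 = 0.000054
  F: 0.17 × 0.052 × 0.052 = 0.00045968
Sum = 0.02421992.
Largest term belongs to B, so B is most probable.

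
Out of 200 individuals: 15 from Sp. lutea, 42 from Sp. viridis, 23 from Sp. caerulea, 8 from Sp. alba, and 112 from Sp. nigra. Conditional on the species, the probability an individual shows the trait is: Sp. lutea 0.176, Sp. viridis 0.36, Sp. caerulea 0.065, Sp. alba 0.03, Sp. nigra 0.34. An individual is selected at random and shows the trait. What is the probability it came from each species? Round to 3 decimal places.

Sp. lutea 0.046, Sp. viridis 0.263, Sp. caerulea 0.026, Sp. alba 0.004, Sp. nigra 0.661

Unnormalized posteriors (prior × likelihood):
  Sp. lutea: 0.075 × 0.176 = 0.0132
  Sp. viridis: 0.21 × 0.36 = 0.0756
  Sp. caerulea: 0.115 × 0.065 = 0.007475
  Sp. alba: 0.04 × 0.03 = 0.0012
  Sp. nigra: 0.56 × 0.34 = 0.1904
Total = 0.287875.
P(Sp. lutea | trait) = 0.0132/0.287875 ≈ 0.046
P(Sp. viridis | trait) = 0.0756/0.287875 ≈ 0.263
P(Sp. caerulea | trait) = 0.007475/0.287875 ≈ 0.026
P(Sp. alba | trait) = 0.0012/0.287875 ≈ 0.004
P(Sp. nigra | trait) = 0.1904/0.287875 ≈ 0.661
(Check: 0.046+0.263+0.026+0.004+0.661 = 1.000.)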